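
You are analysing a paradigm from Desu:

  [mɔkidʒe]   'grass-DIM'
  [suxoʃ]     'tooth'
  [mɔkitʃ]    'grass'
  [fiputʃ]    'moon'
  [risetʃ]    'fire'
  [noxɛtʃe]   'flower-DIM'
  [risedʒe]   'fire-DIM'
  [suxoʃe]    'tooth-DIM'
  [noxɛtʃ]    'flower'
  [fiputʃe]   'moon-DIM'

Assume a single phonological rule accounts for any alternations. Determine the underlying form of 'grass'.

The root 'grass' surfaces as [mɔkidʒe] and [mɔkitʃ], with a stem-final [dʒ] ~ [tʃ] alternation.
If /tʃ/ were underlying and a rule turned it into [dʒ] before the DIM suffix, 'moon' would also alternate; but it has [tʃ] in both [fiputʃe] and [fiputʃ].
The alternation reflects word-final obstruent devoicing: voiced obstruents become voiceless word-finally. /dʒ/ is underlying.

/mɔkidʒ/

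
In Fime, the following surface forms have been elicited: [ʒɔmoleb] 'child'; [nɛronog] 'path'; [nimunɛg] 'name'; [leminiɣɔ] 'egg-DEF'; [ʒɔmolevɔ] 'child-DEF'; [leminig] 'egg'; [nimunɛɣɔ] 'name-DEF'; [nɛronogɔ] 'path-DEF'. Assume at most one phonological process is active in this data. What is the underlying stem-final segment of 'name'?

The root 'name' surfaces as [nimunɛɣɔ] and [nimunɛg], with a stem-final [ɣ] ~ [g] alternation.
If /g/ were underlying and a rule turned it into [ɣ] before the DEF suffix, 'path' would also alternate; but it has [g] in both [nɛronogɔ] and [nɛronog].
So /ɣ/ is underlying, and a rule of word-final hardening — voiced fricatives become stops word-finally — gives [g].

/ɣ/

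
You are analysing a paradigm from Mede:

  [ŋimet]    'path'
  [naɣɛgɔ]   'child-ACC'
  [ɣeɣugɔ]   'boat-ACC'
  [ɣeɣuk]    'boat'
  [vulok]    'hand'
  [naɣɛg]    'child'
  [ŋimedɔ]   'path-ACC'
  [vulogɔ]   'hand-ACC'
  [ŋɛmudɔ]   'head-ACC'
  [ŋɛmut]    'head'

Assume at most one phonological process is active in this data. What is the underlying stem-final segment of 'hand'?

/k/

The stem for 'hand' ends in [g] in [vulogɔ] but [k] in [vulok].
If /g/ were underlying and a rule turned it into [k] in isolation, 'child' would also alternate; but it has [g] in both [naɣɛgɔ] and [naɣɛg].
The underlying segment must be /k/; voiceless stops become voiced between vowels, yielding [g] there.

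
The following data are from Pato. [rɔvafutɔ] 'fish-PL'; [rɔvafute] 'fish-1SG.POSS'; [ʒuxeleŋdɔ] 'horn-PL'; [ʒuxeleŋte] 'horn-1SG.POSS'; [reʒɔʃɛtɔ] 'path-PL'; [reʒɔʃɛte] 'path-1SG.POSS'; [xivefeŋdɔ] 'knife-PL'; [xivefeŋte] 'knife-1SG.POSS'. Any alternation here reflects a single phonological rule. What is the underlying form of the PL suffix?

The PL suffix surfaces as [-dɔ] and [-tɔ], depending on the final segment of the stem.
The 1SG.POSS suffix, which begins with [t], is invariant after every stem; so [t] is not altered by any rule here.
So the underlying form is /-dɔ/, and voiced stops become voiceless after a vowel.

/-dɔ/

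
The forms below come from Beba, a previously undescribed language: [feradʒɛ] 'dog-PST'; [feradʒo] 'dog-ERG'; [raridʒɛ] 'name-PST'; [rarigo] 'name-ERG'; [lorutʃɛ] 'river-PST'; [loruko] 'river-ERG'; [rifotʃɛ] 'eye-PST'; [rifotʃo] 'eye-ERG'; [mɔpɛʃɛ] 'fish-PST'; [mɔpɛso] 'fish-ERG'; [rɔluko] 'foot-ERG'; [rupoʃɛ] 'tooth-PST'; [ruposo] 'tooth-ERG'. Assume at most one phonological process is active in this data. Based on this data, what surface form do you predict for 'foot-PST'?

[rɔlutʃɛ]

The root 'river' surfaces as [lorutʃɛ] and [loruko], with a stem-final [tʃ] ~ [k] alternation.
The stem 'eye' ([rifotʃɛ], [rifotʃo]) shows [tʃ] unchanged in both environments, so [tʃ] cannot be basic with [k] derived before the ERG suffix.
Therefore /k/ is basic and [tʃ] is derived by palatalization before a front vowel (/k/, /g/ and /s/ become palato-alveolar [tʃ], [dʒ] and [ʃ] before a front vowel).
From [rɔluko] the stem 'foot' is /rɔluk/; before a front vowel this yields [rɔlutʃɛ].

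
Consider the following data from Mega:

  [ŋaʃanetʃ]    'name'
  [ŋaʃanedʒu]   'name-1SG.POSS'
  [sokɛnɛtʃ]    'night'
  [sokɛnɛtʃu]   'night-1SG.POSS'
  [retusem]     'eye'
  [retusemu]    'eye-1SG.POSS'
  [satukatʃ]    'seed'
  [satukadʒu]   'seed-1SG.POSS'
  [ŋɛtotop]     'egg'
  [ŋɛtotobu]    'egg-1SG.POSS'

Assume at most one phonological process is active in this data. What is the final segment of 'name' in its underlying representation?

/dʒ/

The stem for 'name' ends in [tʃ] in [ŋaʃanetʃ] but [dʒ] in [ŋaʃanedʒu].
Compare 'night', with invariant [tʃ] in [sokɛnɛtʃ] and [sokɛnɛtʃu]: an analysis with underlying /tʃ/ and a rule producing [dʒ] before the 1SG.POSS suffix would wrongly predict alternation here too.
The alternation reflects word-final obstruent devoicing: voiced obstruents become voiceless word-finally. /dʒ/ is underlying.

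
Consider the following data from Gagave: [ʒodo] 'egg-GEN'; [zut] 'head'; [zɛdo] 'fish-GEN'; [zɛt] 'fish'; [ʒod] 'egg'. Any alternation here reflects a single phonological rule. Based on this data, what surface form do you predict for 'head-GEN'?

[zudo]

The root 'fish' surfaces as [zɛdo] and [zɛt], with a stem-final [d] ~ [t] alternation.
The stem 'egg' ([ʒodo], [ʒod]) shows [d] unchanged in both environments, so [d] cannot be basic with [t] derived in isolation.
Therefore /t/ is basic and [d] is derived by intervocalic voicing (voiceless stops become voiced between vowels).
From [zut] the stem 'head' is /zut/; between vowels this yields [zudo].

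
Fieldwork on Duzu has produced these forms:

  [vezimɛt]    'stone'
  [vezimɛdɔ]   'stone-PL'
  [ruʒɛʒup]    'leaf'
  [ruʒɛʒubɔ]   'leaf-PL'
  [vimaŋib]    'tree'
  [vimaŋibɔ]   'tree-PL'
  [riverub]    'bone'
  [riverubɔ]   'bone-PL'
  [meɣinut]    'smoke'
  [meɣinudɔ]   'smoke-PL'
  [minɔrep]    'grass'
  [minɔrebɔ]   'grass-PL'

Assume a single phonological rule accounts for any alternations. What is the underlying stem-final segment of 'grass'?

/p/

'grass' shows [p] ~ [b] at the end of the stem ([minɔrep] vs [minɔrebɔ]).
The stem 'bone' ([riverub], [riverubɔ]) shows [b] unchanged in both environments, so [b] cannot be basic with [p] derived in isolation.
So /p/ is underlying, and a rule of intervocalic voicing — voiceless stops become voiced between vowels — gives [b].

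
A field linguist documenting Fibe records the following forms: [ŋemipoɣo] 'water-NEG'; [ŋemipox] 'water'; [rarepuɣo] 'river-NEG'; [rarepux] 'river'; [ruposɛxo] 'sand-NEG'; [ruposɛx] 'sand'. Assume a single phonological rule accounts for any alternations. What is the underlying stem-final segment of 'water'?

In [ŋemipoɣo] and [ŋemipox] the final segment of 'water' alternates: [ɣ] ~ [x].
But 'sand' keeps [x] in both environments ([ruposɛxo], [ruposɛx]), so there is no rule changing /x/ to [ɣ] before the NEG suffix.
Therefore /ɣ/ is basic and [x] is derived by word-final obstruent devoicing (voiced obstruents become voiceless word-finally).

/ɣ/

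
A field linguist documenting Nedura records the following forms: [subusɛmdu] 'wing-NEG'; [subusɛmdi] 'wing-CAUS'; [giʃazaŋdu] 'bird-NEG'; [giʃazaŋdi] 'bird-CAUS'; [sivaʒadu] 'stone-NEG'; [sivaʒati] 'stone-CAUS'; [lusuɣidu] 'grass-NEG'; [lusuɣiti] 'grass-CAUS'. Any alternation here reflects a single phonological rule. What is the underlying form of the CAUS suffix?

The CAUS suffix surfaces as [-di] and [-ti], depending on the final segment of the stem.
By contrast the NEG suffix keeps its initial [d] throughout — that segment must be underlying.
The CAUS suffix is therefore /-ti/ underlyingly, with post-nasal voicing: voiceless stops become voiced after a nasal.

/-ti/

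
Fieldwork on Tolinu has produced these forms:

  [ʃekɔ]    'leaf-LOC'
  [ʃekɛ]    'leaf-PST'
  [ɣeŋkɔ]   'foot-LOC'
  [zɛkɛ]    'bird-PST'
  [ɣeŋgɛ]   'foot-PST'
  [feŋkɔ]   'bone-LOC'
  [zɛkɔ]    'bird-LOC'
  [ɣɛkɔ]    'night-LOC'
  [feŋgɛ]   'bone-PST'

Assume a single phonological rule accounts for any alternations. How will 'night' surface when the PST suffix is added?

The PST morpheme has two allomorphs, [-gɛ] and [-kɛ].
The LOC suffix, which begins with [k], is invariant after every stem; so [k] is not altered by any rule here.
The PST suffix is therefore /-gɛ/ underlyingly, with post-vocalic devoicing: voiced stops become voiceless after a vowel.
After 'night', which ends in a vowel, the suffix surfaces as [-kɛ], giving [ɣɛkɛ].

[ɣɛkɛ]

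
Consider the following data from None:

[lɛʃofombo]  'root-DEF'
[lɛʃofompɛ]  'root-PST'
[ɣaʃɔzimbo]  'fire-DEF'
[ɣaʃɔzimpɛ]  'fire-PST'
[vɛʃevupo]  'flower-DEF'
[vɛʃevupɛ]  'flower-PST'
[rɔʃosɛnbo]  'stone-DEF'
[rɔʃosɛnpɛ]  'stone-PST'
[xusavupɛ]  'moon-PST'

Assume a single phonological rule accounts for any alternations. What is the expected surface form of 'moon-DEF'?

The DEF suffix surfaces as [-bo] and [-po], depending on the final segment of the stem.
By contrast the PST suffix keeps its initial [p] throughout — that segment must be underlying.
So the underlying form is /-bo/, and voiced stops become voiceless after a vowel.
After 'moon', which ends in a vowel, the suffix surfaces as [-po], giving [xusavupo].

[xusavupo]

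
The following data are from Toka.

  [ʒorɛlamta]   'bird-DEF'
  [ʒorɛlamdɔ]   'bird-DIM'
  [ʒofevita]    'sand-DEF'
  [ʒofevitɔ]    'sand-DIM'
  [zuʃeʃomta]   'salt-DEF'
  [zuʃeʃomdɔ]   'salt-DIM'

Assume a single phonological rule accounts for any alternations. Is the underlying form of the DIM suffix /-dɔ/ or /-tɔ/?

The DIM morpheme has two allomorphs, [-dɔ] and [-tɔ].
The DEF suffix, which begins with [t], is invariant after every stem; so [t] is not altered by any rule here.
So the underlying form is /-dɔ/, and voiced stops become voiceless after a vowel.

/-dɔ/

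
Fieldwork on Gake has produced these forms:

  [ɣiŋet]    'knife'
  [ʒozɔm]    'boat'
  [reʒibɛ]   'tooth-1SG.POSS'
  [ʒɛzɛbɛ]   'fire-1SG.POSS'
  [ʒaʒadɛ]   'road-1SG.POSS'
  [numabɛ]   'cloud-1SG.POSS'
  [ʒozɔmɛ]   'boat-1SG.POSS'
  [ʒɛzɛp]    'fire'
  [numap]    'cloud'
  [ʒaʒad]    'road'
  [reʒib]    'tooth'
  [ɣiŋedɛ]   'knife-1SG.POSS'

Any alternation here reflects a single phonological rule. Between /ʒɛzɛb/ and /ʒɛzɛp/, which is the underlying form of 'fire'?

'fire' shows [p] ~ [b] at the end of the stem ([ʒɛzɛp] vs [ʒɛzɛbɛ]).
If /b/ were underlying and a rule turned it into [p] in isolation, 'tooth' would also alternate; but it has [b] in both [reʒib] and [reʒibɛ].
Therefore /p/ is basic and [b] is derived by intervocalic voicing (voiceless stops become voiced between vowels).

/ʒɛzɛp/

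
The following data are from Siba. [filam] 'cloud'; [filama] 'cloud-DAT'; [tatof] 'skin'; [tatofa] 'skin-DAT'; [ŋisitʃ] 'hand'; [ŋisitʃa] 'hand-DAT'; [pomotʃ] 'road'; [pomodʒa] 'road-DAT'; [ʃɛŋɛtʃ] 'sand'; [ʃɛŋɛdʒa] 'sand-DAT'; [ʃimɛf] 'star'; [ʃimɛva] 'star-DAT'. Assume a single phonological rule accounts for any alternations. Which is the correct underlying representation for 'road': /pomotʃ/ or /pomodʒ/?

In [pomotʃ] and [pomodʒa] the final segment of 'road' alternates: [tʃ] ~ [dʒ].
But 'hand' keeps [tʃ] in both environments ([ŋisitʃ], [ŋisitʃa]), so there is no rule changing /tʃ/ to [dʒ] before the DAT suffix.
The underlying segment must be /dʒ/; voiced obstruents become voiceless word-finally, yielding [tʃ] there.

/pomodʒ/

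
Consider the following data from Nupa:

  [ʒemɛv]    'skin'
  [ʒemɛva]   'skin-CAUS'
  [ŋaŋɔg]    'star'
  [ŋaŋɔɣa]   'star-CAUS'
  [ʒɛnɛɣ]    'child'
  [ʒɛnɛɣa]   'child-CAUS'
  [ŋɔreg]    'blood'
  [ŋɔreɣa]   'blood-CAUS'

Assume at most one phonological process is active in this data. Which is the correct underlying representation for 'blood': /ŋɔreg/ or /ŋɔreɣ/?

/ŋɔreg/

The stem for 'blood' ends in [g] in [ŋɔreg] but [ɣ] in [ŋɔreɣa].
But 'child' keeps [ɣ] in both environments ([ʒɛnɛɣ], [ʒɛnɛɣa]), so there is no rule changing /ɣ/ to [g] in isolation.
The alternation reflects intervocalic spirantization: voiced stops become fricatives between vowels. /g/ is underlying.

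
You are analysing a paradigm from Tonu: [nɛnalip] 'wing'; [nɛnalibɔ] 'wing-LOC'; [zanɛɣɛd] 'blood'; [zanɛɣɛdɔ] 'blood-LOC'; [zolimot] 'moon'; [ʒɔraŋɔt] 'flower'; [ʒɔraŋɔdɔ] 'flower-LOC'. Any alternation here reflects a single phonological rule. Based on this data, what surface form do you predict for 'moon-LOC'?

[zolimodɔ]

'flower' shows [t] ~ [d] at the end of the stem ([ʒɔraŋɔt] vs [ʒɔraŋɔdɔ]).
But 'blood' keeps [d] in both environments ([zanɛɣɛd], [zanɛɣɛdɔ]), so there is no rule changing /d/ to [t] in isolation.
The alternation reflects intervocalic voicing: voiceless stops become voiced between vowels. /t/ is underlying.
From [zolimot] the stem 'moon' is /zolimot/; between vowels this yields [zolimodɔ].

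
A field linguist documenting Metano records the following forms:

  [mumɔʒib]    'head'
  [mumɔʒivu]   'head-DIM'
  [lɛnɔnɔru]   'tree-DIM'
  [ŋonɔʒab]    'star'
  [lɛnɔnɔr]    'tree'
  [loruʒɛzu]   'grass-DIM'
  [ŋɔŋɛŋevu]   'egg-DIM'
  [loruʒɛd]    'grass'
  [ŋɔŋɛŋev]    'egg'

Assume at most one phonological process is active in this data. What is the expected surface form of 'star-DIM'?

[ŋonɔʒavu]

'head' shows [b] ~ [v] at the end of the stem ([mumɔʒib] vs [mumɔʒivu]).
If /v/ were underlying and a rule turned it into [b] in isolation, 'egg' would also alternate; but it has [v] in both [ŋɔŋɛŋev] and [ŋɔŋɛŋevu].
So /b/ is underlying, and a rule of intervocalic spirantization — voiced stops become fricatives between vowels — gives [v].
The one attested form of 'star', [ŋonɔʒab], shows underlying /ŋonɔʒab/. Applying the same rule between vowels gives [ŋonɔʒavu].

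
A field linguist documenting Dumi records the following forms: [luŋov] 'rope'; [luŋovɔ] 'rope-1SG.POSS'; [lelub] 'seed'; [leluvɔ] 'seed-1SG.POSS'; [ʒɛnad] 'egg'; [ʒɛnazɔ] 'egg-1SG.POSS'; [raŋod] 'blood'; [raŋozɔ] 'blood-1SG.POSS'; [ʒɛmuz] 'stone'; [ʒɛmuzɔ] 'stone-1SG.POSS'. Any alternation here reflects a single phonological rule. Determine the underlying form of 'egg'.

The root 'egg' surfaces as [ʒɛnad] and [ʒɛnazɔ], with a stem-final [d] ~ [z] alternation.
Compare 'stone', with invariant [z] in [ʒɛmuz] and [ʒɛmuzɔ]: an analysis with underlying /z/ and a rule producing [d] in isolation would wrongly predict alternation here too.
The alternation reflects intervocalic spirantization: voiced stops become fricatives between vowels. /d/ is underlying.

/ʒɛnad/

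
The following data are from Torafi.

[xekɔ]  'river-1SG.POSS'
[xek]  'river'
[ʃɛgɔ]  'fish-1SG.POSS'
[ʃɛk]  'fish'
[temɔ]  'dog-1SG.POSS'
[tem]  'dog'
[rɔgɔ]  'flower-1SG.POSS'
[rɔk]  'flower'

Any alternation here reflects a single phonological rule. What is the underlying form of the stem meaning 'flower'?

/rɔg/

The stem for 'flower' ends in [g] in [rɔgɔ] but [k] in [rɔk].
Compare 'river', with invariant [k] in [xekɔ] and [xek]: an analysis with underlying /k/ and a rule producing [g] before the 1SG.POSS suffix would wrongly predict alternation here too.
The underlying segment must be /g/; voiced obstruents become voiceless word-finally, yielding [k] there.
So 'flower' = /rɔg/.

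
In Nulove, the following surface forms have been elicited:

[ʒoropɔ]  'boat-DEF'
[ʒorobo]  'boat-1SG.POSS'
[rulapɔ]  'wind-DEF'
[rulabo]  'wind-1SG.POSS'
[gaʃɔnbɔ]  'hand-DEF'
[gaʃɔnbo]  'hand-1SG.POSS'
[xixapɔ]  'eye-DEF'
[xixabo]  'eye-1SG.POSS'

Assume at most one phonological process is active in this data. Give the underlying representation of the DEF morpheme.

The DEF morpheme has two allomorphs, [-bɔ] and [-pɔ].
The 1SG.POSS suffix, which begins with [b], is invariant after every stem; so [b] is not altered by any rule here.
The DEF suffix is therefore /-pɔ/ underlyingly, with post-nasal voicing: voiceless stops become voiced after a nasal.

/-pɔ/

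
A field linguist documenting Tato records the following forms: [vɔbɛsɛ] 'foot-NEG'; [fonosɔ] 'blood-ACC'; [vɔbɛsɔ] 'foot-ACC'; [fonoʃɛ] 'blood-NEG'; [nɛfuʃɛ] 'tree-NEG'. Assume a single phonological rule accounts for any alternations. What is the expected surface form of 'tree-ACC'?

In [fonosɔ] and [fonoʃɛ] the final segment of 'blood' alternates: [s] ~ [ʃ].
If /s/ were underlying and a rule turned it into [ʃ] before the NEG suffix, 'foot' would also alternate; but it has [s] in both [vɔbɛsɔ] and [vɔbɛsɛ].
Therefore /ʃ/ is basic and [s] is derived by depalatalization (palato-alveolar /ʃ/ becomes [s] when no front vowel follows).
The one attested form of 'tree', [nɛfuʃɛ], shows underlying /nɛfuʃ/. Applying the same rule when no front vowel follows gives [nɛfusɔ].

[nɛfusɔ]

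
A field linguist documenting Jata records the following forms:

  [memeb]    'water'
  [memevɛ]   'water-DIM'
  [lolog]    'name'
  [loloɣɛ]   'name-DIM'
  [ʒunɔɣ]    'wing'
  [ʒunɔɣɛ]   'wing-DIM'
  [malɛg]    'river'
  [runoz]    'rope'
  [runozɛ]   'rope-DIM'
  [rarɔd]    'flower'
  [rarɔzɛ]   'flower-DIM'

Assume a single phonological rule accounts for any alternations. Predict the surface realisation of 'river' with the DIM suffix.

[malɛɣɛ]

The root 'name' surfaces as [lolog] and [loloɣɛ], with a stem-final [g] ~ [ɣ] alternation.
The stem 'wing' ([ʒunɔɣ], [ʒunɔɣɛ]) shows [ɣ] unchanged in both environments, so [ɣ] cannot be basic with [g] derived in isolation.
The alternation reflects intervocalic spirantization: voiced stops become fricatives between vowels. /g/ is underlying.
From [malɛg] the stem 'river' is /malɛg/; between vowels this yields [malɛɣɛ].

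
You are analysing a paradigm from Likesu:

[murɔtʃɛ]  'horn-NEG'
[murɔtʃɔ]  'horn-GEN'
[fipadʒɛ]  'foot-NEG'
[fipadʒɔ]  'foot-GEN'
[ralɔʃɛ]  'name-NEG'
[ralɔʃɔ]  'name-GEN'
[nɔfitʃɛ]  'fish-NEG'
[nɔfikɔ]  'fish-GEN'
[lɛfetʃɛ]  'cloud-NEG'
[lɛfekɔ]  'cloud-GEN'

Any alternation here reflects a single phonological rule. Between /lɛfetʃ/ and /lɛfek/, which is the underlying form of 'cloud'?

'cloud' shows [tʃ] ~ [k] at the end of the stem ([lɛfetʃɛ] vs [lɛfekɔ]).
The stem 'horn' ([murɔtʃɛ], [murɔtʃɔ]) shows [tʃ] unchanged in both environments, so [tʃ] cannot be basic with [k] derived before the GEN suffix.
Therefore /k/ is basic and [tʃ] is derived by palatalization before a front vowel (/k/ becomes palato-alveolar [tʃ] before a front vowel).

/lɛfek/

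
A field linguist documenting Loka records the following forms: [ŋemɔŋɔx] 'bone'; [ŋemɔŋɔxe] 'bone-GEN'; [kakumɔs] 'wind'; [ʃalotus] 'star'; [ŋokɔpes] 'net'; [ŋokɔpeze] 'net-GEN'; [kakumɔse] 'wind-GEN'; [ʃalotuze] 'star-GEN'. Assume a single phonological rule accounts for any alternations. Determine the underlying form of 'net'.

/ŋokɔpez/

'net' shows [z] ~ [s] at the end of the stem ([ŋokɔpeze] vs [ŋokɔpes]).
But 'wind' keeps [s] in both environments ([kakumɔse], [kakumɔs]), so there is no rule changing /s/ to [z] before the GEN suffix.
So /z/ is underlying, and a rule of word-final obstruent devoicing — voiced obstruents become voiceless word-finally — gives [s].
So 'net' = /ŋokɔpez/.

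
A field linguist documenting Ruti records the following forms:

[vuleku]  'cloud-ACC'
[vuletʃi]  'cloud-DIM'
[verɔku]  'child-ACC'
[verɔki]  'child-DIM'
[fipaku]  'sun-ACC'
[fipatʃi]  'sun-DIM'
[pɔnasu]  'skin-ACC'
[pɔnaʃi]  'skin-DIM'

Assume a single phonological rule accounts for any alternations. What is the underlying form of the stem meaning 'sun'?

The root 'sun' surfaces as [fipaku] and [fipatʃi], with a stem-final [k] ~ [tʃ] alternation.
Compare 'child', with invariant [k] in [verɔku] and [verɔki]: an analysis with underlying /k/ and a rule producing [tʃ] before the DIM suffix would wrongly predict alternation here too.
The underlying segment must be /tʃ/; palato-alveolar /tʃ/ and /ʃ/ become [k] and [s] when no front vowel follows, yielding [k] there.

/fipatʃ/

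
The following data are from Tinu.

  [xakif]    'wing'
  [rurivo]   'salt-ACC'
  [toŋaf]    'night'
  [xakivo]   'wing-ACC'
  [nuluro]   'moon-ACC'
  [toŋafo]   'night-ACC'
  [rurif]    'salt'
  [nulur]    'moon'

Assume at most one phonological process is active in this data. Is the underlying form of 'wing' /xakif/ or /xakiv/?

The root 'wing' surfaces as [xakivo] and [xakif], with a stem-final [v] ~ [f] alternation.
But 'night' keeps [f] in both environments ([toŋafo], [toŋaf]), so there is no rule changing /f/ to [v] before the ACC suffix.
The alternation reflects word-final obstruent devoicing: voiced obstruents become voiceless word-finally. /v/ is underlying.

/xakiv/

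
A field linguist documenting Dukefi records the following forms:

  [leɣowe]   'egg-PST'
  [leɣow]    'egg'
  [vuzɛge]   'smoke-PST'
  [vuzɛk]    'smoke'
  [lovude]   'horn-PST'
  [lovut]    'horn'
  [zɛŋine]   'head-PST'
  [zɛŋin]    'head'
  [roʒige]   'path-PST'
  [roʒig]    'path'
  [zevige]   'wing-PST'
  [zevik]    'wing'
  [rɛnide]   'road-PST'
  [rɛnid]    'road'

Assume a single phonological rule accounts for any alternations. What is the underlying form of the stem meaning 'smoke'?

/vuzɛk/

In [vuzɛge] and [vuzɛk] the final segment of 'smoke' alternates: [g] ~ [k].
But 'path' keeps [g] in both environments ([roʒige], [roʒig]), so there is no rule changing /g/ to [k] in isolation.
The alternation reflects intervocalic voicing: voiceless stops become voiced between vowels. /k/ is underlying.
The underlying form of 'smoke' is therefore /vuzɛk/.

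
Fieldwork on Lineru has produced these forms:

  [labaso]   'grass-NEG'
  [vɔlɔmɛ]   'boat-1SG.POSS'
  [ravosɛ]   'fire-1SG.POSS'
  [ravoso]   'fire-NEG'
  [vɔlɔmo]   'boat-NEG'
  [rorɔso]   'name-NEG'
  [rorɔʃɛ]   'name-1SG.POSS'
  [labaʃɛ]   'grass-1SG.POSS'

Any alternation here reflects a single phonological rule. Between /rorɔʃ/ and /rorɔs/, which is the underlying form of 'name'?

'name' shows [s] ~ [ʃ] at the end of the stem ([rorɔso] vs [rorɔʃɛ]).
But 'fire' keeps [s] in both environments ([ravoso], [ravosɛ]), so there is no rule changing /s/ to [ʃ] before the 1SG.POSS suffix.
So /ʃ/ is underlying, and a rule of depalatalization — palato-alveolar /ʃ/ becomes [s] when no front vowel follows — gives [s].

/rorɔʃ/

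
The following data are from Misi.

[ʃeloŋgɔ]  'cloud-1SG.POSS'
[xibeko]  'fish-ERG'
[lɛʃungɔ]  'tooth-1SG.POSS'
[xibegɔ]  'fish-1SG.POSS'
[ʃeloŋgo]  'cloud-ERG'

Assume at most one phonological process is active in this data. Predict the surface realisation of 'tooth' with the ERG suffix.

[lɛʃungo]

The ERG morpheme has two allomorphs, [-go] and [-ko].
The 1SG.POSS suffix, which begins with [g], is invariant after every stem; so [g] is not altered by any rule here.
So the underlying form is /-ko/, and voiceless stops become voiced after a nasal.
After 'tooth', which ends in a nasal, the suffix surfaces as [-go], giving [lɛʃungo].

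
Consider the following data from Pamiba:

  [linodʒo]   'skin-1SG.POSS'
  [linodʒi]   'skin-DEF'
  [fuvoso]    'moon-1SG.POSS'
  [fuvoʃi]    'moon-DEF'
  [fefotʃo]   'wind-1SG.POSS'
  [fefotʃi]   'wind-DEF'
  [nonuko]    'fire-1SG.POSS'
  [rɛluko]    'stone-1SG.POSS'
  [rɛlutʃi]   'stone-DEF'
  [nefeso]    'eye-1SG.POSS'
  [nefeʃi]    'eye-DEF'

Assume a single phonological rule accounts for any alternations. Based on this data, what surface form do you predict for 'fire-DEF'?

[nonutʃi]

'stone' shows [k] ~ [tʃ] at the end of the stem ([rɛluko] vs [rɛlutʃi]).
The stem 'wind' ([fefotʃo], [fefotʃi]) shows [tʃ] unchanged in both environments, so [tʃ] cannot be basic with [k] derived before the 1SG.POSS suffix.
The underlying segment must be /k/; /k/ and /s/ become palato-alveolar [tʃ] and [ʃ] before a front vowel, yielding [tʃ] there.
The one attested form of 'fire', [nonuko], shows underlying /nonuk/. Applying the same rule before a front vowel gives [nonutʃi].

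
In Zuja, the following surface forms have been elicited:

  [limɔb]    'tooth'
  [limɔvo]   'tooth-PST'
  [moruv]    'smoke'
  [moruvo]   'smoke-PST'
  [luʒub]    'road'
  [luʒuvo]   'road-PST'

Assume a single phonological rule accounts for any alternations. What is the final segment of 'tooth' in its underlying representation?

/b/

The root 'tooth' surfaces as [limɔb] and [limɔvo], with a stem-final [b] ~ [v] alternation.
But 'smoke' keeps [v] in both environments ([moruv], [moruvo]), so there is no rule changing /v/ to [b] in isolation.
The underlying segment must be /b/; voiced stops become fricatives between vowels, yielding [v] there.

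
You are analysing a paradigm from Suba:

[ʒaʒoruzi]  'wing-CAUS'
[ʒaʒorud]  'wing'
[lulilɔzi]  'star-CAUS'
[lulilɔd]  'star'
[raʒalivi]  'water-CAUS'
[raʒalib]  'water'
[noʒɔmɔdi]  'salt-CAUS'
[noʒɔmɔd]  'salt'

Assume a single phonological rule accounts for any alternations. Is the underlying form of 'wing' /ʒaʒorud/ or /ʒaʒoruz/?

/ʒaʒoruz/

The root 'wing' surfaces as [ʒaʒoruzi] and [ʒaʒorud], with a stem-final [z] ~ [d] alternation.
Compare 'salt', with invariant [d] in [noʒɔmɔdi] and [noʒɔmɔd]: an analysis with underlying /d/ and a rule producing [z] before the CAUS suffix would wrongly predict alternation here too.
The alternation reflects word-final hardening: voiced fricatives become stops word-finally. /z/ is underlying.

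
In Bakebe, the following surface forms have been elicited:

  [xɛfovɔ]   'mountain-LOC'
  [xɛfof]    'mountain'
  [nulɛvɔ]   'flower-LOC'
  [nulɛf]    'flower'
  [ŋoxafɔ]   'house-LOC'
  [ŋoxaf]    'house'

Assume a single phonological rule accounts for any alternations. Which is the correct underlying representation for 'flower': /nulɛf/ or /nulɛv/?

/nulɛv/

The root 'flower' surfaces as [nulɛvɔ] and [nulɛf], with a stem-final [v] ~ [f] alternation.
But 'house' keeps [f] in both environments ([ŋoxafɔ], [ŋoxaf]), so there is no rule changing /f/ to [v] before the LOC suffix.
The alternation reflects word-final obstruent devoicing: voiced obstruents become voiceless word-finally. /v/ is underlying.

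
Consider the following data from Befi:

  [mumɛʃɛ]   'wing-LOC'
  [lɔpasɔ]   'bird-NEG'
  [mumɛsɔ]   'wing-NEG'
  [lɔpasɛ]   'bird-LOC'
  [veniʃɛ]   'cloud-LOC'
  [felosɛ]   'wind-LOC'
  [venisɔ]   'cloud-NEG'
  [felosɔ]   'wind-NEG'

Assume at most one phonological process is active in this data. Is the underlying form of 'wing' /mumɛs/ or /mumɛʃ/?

In [mumɛsɔ] and [mumɛʃɛ] the final segment of 'wing' alternates: [s] ~ [ʃ].
But 'wind' keeps [s] in both environments ([felosɔ], [felosɛ]), so there is no rule changing /s/ to [ʃ] before the LOC suffix.
So /ʃ/ is underlying, and a rule of depalatalization — palato-alveolar /ʃ/ becomes [s] when no front vowel follows — gives [s].

/mumɛʃ/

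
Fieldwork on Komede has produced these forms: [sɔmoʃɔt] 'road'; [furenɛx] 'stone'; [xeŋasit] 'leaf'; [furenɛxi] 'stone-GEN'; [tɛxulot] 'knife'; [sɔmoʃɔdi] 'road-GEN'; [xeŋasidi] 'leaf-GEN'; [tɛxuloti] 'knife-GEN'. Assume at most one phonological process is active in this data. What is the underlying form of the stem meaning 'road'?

/sɔmoʃɔd/

In [sɔmoʃɔt] and [sɔmoʃɔdi] the final segment of 'road' alternates: [t] ~ [d].
Compare 'knife', with invariant [t] in [tɛxulot] and [tɛxuloti]: an analysis with underlying /t/ and a rule producing [d] before the GEN suffix would wrongly predict alternation here too.
Therefore /d/ is basic and [t] is derived by word-final obstruent devoicing (voiced obstruents become voiceless word-finally).
Hence 'road' is /sɔmoʃɔd/ underlyingly.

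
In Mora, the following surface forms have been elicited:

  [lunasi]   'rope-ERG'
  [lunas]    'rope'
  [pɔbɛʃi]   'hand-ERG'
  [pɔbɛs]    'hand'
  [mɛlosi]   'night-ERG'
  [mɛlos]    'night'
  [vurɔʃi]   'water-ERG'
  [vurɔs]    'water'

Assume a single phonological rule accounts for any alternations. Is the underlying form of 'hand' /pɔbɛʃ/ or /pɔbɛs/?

The stem for 'hand' ends in [ʃ] in [pɔbɛʃi] but [s] in [pɔbɛs].
Compare 'rope', with invariant [s] in [lunasi] and [lunas]: an analysis with underlying /s/ and a rule producing [ʃ] before the ERG suffix would wrongly predict alternation here too.
Therefore /ʃ/ is basic and [s] is derived by depalatalization (palato-alveolar /ʃ/ becomes [s] when no front vowel follows).

/pɔbɛʃ/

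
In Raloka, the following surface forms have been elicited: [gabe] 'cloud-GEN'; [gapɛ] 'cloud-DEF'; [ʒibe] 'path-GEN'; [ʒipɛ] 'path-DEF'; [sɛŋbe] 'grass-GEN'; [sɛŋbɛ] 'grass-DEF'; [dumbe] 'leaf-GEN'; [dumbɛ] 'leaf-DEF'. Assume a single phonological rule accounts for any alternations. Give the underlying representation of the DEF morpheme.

/-pɛ/

The DEF morpheme has two allomorphs, [-bɛ] and [-pɛ].
By contrast the GEN suffix keeps its initial [b] throughout — that segment must be underlying.
The DEF suffix is therefore /-pɛ/ underlyingly, with post-nasal voicing: voiceless stops become voiced after a nasal.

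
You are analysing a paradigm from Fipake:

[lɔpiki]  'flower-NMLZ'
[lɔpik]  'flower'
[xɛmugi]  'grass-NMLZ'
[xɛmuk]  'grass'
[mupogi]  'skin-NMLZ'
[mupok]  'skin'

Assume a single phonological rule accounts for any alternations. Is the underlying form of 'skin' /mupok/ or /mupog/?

/mupog/

The stem for 'skin' ends in [g] in [mupogi] but [k] in [mupok].
If /k/ were underlying and a rule turned it into [g] before the NMLZ suffix, 'flower' would also alternate; but it has [k] in both [lɔpiki] and [lɔpik].
So /g/ is underlying, and a rule of word-final obstruent devoicing — voiced obstruents become voiceless word-finally — gives [k].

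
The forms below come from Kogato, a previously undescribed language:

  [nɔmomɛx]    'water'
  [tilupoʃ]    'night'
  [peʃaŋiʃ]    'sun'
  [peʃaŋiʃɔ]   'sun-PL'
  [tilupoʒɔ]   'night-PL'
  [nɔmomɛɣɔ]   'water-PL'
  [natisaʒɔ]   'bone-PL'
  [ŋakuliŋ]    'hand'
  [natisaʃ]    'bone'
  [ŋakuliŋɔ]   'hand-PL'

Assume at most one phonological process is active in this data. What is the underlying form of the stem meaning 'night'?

The root 'night' surfaces as [tilupoʃ] and [tilupoʒɔ], with a stem-final [ʃ] ~ [ʒ] alternation.
The stem 'sun' ([peʃaŋiʃ], [peʃaŋiʃɔ]) shows [ʃ] unchanged in both environments, so [ʃ] cannot be basic with [ʒ] derived before the PL suffix.
The alternation reflects word-final obstruent devoicing: voiced obstruents become voiceless word-finally. /ʒ/ is underlying.

/tilupoʒ/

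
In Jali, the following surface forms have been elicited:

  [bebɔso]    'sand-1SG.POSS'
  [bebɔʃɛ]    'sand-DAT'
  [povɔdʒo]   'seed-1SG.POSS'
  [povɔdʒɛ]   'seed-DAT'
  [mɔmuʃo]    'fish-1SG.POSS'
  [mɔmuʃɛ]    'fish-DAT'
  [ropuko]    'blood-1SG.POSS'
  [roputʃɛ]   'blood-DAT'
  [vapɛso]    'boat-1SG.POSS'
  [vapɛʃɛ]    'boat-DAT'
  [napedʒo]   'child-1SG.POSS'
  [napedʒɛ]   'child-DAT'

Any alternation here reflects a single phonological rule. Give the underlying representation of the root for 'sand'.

The stem for 'sand' ends in [s] in [bebɔso] but [ʃ] in [bebɔʃɛ].
The stem 'fish' ([mɔmuʃo], [mɔmuʃɛ]) shows [ʃ] unchanged in both environments, so [ʃ] cannot be basic with [s] derived before the 1SG.POSS suffix.
The underlying segment must be /s/; /k/ and /s/ become palato-alveolar [tʃ] and [ʃ] before a front vowel, yielding [ʃ] there.

/bebɔs/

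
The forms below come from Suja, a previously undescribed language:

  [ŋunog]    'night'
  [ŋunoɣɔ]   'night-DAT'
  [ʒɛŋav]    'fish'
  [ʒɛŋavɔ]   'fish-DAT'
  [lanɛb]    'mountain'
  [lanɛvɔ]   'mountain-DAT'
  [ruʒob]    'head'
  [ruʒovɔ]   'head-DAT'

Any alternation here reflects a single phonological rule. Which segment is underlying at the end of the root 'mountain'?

/b/

The root 'mountain' surfaces as [lanɛb] and [lanɛvɔ], with a stem-final [b] ~ [v] alternation.
But 'fish' keeps [v] in both environments ([ʒɛŋav], [ʒɛŋavɔ]), so there is no rule changing /v/ to [b] in isolation.
The alternation reflects intervocalic spirantization: voiced stops become fricatives between vowels. /b/ is underlying.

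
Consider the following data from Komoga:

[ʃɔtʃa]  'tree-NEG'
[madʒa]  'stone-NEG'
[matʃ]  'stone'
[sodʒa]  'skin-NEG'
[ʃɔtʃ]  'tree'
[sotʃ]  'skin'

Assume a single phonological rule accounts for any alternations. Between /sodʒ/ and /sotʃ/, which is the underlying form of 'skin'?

/sodʒ/

In [sotʃ] and [sodʒa] the final segment of 'skin' alternates: [tʃ] ~ [dʒ].
But 'tree' keeps [tʃ] in both environments ([ʃɔtʃ], [ʃɔtʃa]), so there is no rule changing /tʃ/ to [dʒ] before the NEG suffix.
The underlying segment must be /dʒ/; voiced obstruents become voiceless word-finally, yielding [tʃ] there.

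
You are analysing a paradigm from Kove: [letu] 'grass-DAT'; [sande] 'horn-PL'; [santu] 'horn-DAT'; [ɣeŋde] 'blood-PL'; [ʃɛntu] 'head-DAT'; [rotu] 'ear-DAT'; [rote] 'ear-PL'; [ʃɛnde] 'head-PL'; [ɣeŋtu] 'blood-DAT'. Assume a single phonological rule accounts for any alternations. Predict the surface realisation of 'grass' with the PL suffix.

[lete]

The PL morpheme has two allomorphs, [-de] and [-te].
By contrast the DAT suffix keeps its initial [t] throughout — that segment must be underlying.
So the underlying form is /-de/, and voiced stops become voiceless after a vowel.
After 'grass', which ends in a vowel, the suffix surfaces as [-te], giving [lete].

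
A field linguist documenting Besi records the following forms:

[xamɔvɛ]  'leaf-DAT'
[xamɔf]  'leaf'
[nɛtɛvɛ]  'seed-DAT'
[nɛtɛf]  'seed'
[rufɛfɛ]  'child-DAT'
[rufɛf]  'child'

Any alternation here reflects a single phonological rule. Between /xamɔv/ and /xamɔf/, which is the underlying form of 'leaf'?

/xamɔv/

'leaf' shows [v] ~ [f] at the end of the stem ([xamɔvɛ] vs [xamɔf]).
Compare 'child', with invariant [f] in [rufɛfɛ] and [rufɛf]: an analysis with underlying /f/ and a rule producing [v] before the DAT suffix would wrongly predict alternation here too.
So /v/ is underlying, and a rule of word-final obstruent devoicing — voiced obstruents become voiceless word-finally — gives [f].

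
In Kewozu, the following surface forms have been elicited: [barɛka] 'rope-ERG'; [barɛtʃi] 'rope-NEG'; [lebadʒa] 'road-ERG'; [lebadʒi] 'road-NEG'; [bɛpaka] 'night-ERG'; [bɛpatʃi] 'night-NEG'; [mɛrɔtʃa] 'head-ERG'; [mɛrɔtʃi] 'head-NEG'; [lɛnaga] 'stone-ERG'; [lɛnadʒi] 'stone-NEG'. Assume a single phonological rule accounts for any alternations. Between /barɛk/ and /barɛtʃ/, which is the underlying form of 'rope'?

/barɛk/

The stem for 'rope' ends in [k] in [barɛka] but [tʃ] in [barɛtʃi].
But 'head' keeps [tʃ] in both environments ([mɛrɔtʃa], [mɛrɔtʃi]), so there is no rule changing /tʃ/ to [k] before the ERG suffix.
So /k/ is underlying, and a rule of palatalization before a front vowel — /k/ and /g/ become palato-alveolar [tʃ] and [dʒ] before a front vowel — gives [tʃ].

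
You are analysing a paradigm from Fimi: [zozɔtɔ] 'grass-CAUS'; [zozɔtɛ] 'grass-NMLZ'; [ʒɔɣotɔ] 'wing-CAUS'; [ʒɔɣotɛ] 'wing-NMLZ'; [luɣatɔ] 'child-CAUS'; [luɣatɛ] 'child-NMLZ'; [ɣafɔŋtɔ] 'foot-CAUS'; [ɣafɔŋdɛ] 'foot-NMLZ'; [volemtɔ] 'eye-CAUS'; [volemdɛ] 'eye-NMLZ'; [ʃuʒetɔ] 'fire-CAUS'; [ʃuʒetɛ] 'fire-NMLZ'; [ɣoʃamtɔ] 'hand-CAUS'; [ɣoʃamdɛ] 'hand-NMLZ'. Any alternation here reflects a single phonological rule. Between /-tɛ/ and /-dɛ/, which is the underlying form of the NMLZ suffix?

The NMLZ morpheme has two allomorphs, [-dɛ] and [-tɛ].
By contrast the CAUS suffix keeps its initial [t] throughout — that segment must be underlying.
The NMLZ suffix is therefore /-dɛ/ underlyingly, with post-vocalic devoicing: voiced stops become voiceless after a vowel.

/-dɛ/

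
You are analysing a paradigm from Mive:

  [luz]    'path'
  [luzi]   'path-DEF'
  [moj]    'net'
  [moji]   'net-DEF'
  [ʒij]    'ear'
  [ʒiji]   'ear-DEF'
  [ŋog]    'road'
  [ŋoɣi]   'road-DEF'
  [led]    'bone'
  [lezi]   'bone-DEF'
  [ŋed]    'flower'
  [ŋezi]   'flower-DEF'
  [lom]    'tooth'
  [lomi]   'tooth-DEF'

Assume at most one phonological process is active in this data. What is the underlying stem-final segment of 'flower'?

In [ŋed] and [ŋezi] the final segment of 'flower' alternates: [d] ~ [z].
But 'path' keeps [z] in both environments ([luz], [luzi]), so there is no rule changing /z/ to [d] in isolation.
The underlying segment must be /d/; voiced stops become fricatives between vowels, yielding [z] there.

/d/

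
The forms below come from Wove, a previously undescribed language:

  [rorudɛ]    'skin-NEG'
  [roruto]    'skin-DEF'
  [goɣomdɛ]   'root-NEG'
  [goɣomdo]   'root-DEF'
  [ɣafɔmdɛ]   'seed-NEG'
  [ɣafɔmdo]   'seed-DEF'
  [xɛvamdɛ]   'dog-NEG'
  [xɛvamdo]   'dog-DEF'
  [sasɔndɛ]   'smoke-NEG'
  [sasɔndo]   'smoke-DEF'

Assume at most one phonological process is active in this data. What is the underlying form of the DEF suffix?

/-to/

The DEF morpheme has two allomorphs, [-do] and [-to].
By contrast the NEG suffix keeps its initial [d] throughout — that segment must be underlying.
The DEF suffix is therefore /-to/ underlyingly, with post-nasal voicing: voiceless stops become voiced after a nasal.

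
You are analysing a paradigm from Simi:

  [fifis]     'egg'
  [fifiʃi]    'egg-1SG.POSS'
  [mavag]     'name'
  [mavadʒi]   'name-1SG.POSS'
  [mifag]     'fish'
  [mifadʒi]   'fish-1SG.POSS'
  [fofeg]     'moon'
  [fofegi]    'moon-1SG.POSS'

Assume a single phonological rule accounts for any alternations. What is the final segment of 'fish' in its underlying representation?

In [mifag] and [mifadʒi] the final segment of 'fish' alternates: [g] ~ [dʒ].
But 'moon' keeps [g] in both environments ([fofeg], [fofegi]), so there is no rule changing /g/ to [dʒ] before the 1SG.POSS suffix.
The alternation reflects depalatalization: palato-alveolar /dʒ/ and /ʃ/ become [g] and [s] when no front vowel follows. /dʒ/ is underlying.

/dʒ/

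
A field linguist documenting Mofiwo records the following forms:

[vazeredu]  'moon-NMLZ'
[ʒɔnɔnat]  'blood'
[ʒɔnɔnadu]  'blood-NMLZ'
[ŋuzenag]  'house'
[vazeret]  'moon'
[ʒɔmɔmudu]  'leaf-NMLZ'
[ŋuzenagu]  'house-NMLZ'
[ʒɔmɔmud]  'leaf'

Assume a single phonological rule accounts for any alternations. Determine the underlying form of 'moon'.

/vazeret/

The root 'moon' surfaces as [vazeredu] and [vazeret], with a stem-final [d] ~ [t] alternation.
But 'leaf' keeps [d] in both environments ([ʒɔmɔmudu], [ʒɔmɔmud]), so there is no rule changing /d/ to [t] in isolation.
The alternation reflects intervocalic voicing: voiceless stops become voiced between vowels. /t/ is underlying.
So 'moon' = /vazeret/.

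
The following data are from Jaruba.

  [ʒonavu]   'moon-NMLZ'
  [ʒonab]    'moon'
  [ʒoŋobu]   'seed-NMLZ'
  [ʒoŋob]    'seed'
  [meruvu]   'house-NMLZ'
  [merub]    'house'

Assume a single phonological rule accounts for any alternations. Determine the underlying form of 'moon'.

/ʒonav/

In [ʒonavu] and [ʒonab] the final segment of 'moon' alternates: [v] ~ [b].
The stem 'seed' ([ʒoŋobu], [ʒoŋob]) shows [b] unchanged in both environments, so [b] cannot be basic with [v] derived before the NMLZ suffix.
The underlying segment must be /v/; voiced fricatives become stops word-finally, yielding [b] there.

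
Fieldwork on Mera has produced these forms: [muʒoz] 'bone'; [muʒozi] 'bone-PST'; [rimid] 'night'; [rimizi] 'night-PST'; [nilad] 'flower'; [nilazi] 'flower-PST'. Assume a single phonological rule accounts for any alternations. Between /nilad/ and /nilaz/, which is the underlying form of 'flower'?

'flower' shows [d] ~ [z] at the end of the stem ([nilad] vs [nilazi]).
But 'bone' keeps [z] in both environments ([muʒoz], [muʒozi]), so there is no rule changing /z/ to [d] in isolation.
The underlying segment must be /d/; voiced stops become fricatives between vowels, yielding [z] there.

/nilad/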